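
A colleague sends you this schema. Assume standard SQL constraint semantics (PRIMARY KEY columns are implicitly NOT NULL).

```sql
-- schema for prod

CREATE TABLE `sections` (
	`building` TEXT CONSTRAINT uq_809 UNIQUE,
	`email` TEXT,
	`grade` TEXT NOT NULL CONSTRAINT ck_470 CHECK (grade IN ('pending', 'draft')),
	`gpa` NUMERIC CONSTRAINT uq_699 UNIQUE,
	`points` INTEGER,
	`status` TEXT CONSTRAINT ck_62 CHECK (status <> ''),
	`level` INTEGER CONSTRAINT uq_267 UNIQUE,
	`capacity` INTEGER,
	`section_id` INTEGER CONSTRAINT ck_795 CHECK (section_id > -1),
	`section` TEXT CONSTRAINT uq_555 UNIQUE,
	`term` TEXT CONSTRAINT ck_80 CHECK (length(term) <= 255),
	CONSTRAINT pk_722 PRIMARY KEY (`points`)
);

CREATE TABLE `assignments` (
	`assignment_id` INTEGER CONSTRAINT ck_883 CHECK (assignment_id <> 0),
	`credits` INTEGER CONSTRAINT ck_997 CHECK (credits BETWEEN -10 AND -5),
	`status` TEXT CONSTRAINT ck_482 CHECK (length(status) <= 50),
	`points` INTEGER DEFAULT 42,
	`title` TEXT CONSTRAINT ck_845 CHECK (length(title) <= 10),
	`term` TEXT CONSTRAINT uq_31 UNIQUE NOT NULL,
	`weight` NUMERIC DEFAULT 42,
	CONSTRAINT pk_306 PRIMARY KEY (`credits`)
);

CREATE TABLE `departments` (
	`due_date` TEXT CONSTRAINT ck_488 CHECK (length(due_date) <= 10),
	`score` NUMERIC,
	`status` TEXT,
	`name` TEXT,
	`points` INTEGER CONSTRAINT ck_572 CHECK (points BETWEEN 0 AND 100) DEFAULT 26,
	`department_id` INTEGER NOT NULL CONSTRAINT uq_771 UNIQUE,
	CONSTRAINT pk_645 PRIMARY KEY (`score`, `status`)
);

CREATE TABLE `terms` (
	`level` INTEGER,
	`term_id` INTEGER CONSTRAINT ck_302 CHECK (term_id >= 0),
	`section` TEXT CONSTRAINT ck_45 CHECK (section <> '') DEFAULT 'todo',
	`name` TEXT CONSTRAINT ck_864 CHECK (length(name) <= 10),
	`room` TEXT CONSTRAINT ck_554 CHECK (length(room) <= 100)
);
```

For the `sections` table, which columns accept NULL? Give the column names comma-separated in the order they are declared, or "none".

building, email, gpa, status, level, capacity, section_id, section, term

- building: UNIQUE does not imply NOT NULL → nullable.
- email: no NOT NULL constraint applies → nullable.
- grade: declared NOT NULL → not nullable.
- gpa: UNIQUE does not imply NOT NULL → nullable.
- points: part of the PRIMARY KEY, which implies NOT NULL → not nullable.
- status: CHECK does not forbid NULL (a CHECK constraint passes when its expression is NULL) → nullable.
- level: UNIQUE does not imply NOT NULL → nullable.
- capacity: no NOT NULL constraint applies → nullable.
- section_id: CHECK does not forbid NULL (a CHECK constraint passes when its expression is NULL) → nullable.
- section: UNIQUE does not imply NOT NULL → nullable.
- term: CHECK does not forbid NULL (a CHECK constraint passes when its expression is NULL) → nullable.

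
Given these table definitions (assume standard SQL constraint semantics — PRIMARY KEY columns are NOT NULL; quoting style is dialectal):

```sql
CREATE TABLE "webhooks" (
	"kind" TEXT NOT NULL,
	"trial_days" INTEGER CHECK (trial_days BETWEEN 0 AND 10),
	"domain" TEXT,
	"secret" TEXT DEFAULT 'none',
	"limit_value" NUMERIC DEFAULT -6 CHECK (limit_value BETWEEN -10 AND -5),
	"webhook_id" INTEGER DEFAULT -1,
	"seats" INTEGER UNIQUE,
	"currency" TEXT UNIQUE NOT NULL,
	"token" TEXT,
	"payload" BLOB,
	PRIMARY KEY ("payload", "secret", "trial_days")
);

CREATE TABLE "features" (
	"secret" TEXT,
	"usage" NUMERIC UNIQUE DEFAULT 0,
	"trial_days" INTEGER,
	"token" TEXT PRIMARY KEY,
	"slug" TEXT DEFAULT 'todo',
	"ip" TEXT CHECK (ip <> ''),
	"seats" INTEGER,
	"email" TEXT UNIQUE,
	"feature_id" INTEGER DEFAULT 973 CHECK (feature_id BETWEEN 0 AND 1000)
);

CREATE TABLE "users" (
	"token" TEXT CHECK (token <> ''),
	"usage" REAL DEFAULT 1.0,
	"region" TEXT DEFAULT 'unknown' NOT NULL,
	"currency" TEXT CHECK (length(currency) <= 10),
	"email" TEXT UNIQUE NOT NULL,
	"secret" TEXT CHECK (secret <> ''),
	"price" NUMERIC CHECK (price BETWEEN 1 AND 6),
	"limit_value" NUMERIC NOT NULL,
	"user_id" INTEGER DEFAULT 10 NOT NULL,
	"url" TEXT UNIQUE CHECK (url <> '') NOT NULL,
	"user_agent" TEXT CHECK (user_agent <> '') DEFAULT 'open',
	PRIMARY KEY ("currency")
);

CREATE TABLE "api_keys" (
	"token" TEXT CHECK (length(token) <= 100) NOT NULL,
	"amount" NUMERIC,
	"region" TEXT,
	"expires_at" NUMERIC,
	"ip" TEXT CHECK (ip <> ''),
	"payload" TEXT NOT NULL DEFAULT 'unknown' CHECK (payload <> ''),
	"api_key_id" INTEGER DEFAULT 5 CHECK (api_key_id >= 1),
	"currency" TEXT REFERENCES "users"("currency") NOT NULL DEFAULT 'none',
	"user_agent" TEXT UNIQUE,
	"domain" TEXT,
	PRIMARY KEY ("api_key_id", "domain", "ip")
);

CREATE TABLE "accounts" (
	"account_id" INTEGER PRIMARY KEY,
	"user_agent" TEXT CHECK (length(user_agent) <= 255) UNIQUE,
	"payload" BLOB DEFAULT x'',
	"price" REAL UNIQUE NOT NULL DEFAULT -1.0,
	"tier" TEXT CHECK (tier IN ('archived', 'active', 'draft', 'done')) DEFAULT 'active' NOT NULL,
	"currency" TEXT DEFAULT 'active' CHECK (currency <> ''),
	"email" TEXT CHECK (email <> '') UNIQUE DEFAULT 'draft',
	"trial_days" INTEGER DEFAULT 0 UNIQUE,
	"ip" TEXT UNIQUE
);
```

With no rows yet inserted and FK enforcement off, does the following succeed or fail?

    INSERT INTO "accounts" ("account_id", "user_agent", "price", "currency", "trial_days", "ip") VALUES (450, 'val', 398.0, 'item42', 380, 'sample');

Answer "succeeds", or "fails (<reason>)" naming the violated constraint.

NOT NULL columns: account_id is supplied; price is supplied; tier defaults to 'active'.
CHECK constraints: 'val' satisfies (length(user_agent) <= 255); 'item42' satisfies (currency <> '').
No constraint is violated.

succeeds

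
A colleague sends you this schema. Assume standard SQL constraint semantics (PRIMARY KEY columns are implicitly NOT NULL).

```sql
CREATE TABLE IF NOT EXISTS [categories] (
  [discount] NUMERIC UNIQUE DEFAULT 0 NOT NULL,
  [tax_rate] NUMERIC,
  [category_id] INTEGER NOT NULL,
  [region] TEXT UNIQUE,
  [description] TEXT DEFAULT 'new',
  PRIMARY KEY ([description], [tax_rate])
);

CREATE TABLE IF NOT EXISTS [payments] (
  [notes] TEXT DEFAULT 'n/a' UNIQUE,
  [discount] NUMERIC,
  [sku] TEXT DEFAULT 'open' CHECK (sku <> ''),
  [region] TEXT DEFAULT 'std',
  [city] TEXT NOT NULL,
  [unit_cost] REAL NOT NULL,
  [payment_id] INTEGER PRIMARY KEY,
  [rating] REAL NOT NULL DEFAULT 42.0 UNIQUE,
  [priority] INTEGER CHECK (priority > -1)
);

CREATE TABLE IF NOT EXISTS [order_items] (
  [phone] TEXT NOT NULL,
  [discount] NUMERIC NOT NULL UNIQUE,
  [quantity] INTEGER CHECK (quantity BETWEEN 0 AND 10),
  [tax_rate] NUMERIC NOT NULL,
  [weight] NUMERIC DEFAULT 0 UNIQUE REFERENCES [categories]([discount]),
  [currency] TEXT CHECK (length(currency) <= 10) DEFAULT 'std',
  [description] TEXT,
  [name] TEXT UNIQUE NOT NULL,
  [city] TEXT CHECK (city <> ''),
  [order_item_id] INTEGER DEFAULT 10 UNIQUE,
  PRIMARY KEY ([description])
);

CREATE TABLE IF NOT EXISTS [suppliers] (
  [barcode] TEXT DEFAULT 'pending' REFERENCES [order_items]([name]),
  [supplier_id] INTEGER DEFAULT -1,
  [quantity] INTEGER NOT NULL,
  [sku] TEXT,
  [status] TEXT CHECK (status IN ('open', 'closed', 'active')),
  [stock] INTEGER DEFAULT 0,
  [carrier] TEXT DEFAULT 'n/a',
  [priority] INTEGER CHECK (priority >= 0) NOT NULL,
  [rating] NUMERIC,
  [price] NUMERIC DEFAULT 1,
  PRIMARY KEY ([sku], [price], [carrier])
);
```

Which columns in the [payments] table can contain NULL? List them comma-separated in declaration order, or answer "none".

notes, discount, sku, region, priority

- notes: UNIQUE does not imply NOT NULL → nullable.
- discount: no NOT NULL constraint applies → nullable.
- sku: CHECK does not forbid NULL (a CHECK constraint passes when its expression is NULL) → nullable.
- region: DEFAULT only fills an omitted column; an explicit NULL is still allowed → nullable.
- city: declared NOT NULL → not nullable.
- unit_cost: declared NOT NULL → not nullable.
- payment_id: part of the PRIMARY KEY, which implies NOT NULL → not nullable.
- rating: declared NOT NULL → not nullable.
- priority: CHECK does not forbid NULL (a CHECK constraint passes when its expression is NULL) → nullable.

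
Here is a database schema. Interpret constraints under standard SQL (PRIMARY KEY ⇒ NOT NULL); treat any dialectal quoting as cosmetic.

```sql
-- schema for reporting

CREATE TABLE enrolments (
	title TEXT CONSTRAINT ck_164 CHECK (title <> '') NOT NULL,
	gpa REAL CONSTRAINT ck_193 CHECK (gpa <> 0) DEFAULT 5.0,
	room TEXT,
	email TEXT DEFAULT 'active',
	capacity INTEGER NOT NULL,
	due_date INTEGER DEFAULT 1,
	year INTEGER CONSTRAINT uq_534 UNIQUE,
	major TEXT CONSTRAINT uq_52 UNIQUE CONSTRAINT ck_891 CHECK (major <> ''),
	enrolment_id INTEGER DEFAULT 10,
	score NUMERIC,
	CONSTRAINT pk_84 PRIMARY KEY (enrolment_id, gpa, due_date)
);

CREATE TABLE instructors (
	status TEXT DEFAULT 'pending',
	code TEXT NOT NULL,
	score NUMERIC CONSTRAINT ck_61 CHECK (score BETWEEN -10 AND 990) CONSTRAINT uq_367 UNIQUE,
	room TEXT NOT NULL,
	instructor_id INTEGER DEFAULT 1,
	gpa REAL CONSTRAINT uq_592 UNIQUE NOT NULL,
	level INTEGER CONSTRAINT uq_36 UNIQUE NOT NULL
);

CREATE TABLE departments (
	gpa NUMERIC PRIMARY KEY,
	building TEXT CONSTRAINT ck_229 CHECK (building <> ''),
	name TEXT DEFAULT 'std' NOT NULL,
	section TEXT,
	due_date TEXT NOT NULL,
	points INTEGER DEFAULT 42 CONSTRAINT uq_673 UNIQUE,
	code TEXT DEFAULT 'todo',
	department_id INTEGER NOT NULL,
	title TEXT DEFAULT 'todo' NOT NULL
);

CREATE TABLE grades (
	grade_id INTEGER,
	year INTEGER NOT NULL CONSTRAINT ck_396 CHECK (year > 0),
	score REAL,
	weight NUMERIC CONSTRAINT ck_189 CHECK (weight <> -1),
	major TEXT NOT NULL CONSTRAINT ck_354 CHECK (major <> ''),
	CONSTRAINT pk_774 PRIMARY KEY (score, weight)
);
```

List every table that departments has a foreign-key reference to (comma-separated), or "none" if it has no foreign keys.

none

No column in departments has a REFERENCES clause.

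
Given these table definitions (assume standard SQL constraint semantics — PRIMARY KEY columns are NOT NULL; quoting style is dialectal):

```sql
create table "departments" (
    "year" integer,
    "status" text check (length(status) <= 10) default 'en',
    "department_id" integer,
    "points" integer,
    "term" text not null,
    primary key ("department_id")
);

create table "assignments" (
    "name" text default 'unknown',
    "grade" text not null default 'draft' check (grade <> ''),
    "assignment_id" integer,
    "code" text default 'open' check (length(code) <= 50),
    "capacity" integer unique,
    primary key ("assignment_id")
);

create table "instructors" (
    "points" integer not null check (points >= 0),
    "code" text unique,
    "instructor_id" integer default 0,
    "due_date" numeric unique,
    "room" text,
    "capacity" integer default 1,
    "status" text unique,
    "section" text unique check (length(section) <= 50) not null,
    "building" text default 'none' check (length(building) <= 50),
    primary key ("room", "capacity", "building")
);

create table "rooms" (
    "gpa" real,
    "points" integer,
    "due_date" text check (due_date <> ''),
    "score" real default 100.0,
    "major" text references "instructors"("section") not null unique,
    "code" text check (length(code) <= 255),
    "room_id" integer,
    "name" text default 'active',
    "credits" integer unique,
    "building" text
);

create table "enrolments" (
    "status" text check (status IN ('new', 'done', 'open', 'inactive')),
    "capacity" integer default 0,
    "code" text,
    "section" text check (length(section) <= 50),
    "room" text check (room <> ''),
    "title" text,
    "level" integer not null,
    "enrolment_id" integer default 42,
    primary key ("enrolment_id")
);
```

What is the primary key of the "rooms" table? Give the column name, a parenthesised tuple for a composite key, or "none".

none

No column is declared PRIMARY KEY inline, and there is no table-level PRIMARY KEY clause in rooms.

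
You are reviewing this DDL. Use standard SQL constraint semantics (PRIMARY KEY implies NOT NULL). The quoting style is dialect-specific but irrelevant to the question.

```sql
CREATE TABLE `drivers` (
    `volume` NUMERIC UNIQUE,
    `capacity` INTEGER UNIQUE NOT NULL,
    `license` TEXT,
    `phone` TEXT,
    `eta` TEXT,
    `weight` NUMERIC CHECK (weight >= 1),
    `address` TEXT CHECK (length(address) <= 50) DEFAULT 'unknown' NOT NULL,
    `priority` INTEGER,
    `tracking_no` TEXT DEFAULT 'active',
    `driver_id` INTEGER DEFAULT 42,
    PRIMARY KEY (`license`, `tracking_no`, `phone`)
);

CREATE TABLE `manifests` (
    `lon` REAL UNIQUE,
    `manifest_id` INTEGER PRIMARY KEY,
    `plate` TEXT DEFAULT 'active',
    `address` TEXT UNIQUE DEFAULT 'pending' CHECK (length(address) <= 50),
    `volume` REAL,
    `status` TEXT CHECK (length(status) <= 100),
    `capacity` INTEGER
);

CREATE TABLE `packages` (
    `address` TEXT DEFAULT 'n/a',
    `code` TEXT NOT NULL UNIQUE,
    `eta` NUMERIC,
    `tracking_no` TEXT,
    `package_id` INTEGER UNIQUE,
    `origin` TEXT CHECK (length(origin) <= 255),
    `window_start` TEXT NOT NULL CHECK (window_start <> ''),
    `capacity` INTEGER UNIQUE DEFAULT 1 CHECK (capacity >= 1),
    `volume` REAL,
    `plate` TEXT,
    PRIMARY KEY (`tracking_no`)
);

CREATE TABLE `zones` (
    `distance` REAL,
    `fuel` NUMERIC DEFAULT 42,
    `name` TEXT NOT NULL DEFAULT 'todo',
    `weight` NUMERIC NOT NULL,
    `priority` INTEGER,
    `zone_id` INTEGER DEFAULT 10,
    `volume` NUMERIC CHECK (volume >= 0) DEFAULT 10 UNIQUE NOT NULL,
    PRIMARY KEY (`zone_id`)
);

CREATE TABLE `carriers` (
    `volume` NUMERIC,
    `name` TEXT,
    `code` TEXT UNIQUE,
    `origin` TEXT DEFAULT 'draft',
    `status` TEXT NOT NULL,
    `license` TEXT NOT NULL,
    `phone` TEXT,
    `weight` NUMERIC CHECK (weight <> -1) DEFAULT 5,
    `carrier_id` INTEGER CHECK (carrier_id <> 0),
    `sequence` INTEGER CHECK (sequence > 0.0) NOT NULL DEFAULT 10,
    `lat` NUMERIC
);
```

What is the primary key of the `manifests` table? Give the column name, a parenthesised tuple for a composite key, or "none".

manifest_id

manifest_id is declared PRIMARY KEY inline on the column.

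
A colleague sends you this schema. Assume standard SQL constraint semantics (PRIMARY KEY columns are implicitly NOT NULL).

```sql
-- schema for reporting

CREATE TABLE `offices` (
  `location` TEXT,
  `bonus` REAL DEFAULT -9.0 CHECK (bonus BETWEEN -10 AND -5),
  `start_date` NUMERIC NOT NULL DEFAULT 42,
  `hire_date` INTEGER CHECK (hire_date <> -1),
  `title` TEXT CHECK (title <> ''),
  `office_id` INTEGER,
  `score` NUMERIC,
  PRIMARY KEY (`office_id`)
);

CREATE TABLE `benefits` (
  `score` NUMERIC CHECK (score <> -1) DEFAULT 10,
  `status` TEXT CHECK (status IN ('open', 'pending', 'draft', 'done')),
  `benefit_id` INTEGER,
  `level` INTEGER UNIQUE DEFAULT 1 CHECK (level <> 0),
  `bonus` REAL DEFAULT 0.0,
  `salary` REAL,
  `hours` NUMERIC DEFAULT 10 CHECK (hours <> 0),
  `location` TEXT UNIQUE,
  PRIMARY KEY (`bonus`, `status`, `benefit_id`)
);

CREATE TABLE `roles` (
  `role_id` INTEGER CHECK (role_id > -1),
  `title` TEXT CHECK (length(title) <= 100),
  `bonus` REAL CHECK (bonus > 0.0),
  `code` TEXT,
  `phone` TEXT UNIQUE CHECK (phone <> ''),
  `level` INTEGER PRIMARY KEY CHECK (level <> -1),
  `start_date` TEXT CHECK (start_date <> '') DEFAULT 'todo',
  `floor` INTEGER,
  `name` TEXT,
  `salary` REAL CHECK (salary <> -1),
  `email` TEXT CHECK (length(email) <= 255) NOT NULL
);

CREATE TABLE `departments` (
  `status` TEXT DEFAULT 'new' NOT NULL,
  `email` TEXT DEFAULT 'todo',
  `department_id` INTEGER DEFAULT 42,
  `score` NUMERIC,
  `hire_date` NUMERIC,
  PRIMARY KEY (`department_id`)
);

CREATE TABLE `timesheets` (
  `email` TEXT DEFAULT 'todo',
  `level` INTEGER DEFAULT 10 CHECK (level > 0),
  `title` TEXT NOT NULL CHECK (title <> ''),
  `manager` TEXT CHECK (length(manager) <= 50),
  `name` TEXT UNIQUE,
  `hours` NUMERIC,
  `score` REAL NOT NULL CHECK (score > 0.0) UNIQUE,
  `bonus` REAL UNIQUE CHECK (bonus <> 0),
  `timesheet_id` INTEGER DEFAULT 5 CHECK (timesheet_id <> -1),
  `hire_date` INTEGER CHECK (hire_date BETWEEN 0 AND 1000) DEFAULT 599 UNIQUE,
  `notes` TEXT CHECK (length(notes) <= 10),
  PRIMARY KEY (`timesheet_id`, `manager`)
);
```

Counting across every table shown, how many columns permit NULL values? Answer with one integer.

offices: 5 nullable (location, bonus, hire_date, title, score — PK (office_id) and explicit NOT NULL columns excluded).
benefits: 5 nullable (score, level, salary, hours, location — PK (bonus, status, benefit_id) and explicit NOT NULL columns excluded).
roles: 9 nullable (role_id, title, bonus, code, phone, start_date, floor, name, salary — PK (level) and explicit NOT NULL columns excluded).
departments: 3 nullable (email, score, hire_date — PK (department_id) and explicit NOT NULL columns excluded).
timesheets: 7 nullable (email, level, name, hours, bonus, hire_date, notes — PK (timesheet_id, manager) and explicit NOT NULL columns excluded).
Total: 5 + 5 + 9 + 3 + 7 = 29.

29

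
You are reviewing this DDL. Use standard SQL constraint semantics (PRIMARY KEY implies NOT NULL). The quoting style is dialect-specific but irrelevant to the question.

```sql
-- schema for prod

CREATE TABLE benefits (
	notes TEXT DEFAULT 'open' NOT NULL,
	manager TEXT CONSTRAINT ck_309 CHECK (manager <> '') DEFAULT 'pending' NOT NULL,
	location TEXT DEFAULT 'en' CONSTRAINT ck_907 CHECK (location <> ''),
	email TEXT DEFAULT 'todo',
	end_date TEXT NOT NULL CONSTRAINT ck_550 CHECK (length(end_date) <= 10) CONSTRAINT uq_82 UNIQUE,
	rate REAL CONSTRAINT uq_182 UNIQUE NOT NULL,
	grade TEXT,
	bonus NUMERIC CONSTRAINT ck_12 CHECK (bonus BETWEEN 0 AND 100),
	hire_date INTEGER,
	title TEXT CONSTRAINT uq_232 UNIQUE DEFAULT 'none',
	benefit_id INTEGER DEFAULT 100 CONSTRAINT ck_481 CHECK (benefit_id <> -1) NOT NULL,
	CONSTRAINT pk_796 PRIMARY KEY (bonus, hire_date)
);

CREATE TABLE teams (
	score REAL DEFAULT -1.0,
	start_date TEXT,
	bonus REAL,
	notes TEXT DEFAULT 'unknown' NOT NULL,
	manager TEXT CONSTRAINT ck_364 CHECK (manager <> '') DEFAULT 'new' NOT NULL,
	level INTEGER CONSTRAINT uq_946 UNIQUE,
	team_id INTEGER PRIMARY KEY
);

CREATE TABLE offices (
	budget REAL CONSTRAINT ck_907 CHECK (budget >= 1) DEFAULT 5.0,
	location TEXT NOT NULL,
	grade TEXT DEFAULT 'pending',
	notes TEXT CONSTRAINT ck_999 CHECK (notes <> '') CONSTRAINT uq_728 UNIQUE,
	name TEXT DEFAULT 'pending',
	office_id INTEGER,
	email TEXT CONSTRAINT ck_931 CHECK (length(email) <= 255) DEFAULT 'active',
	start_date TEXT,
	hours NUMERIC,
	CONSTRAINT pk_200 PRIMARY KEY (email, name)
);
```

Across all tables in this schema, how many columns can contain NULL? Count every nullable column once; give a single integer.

14

benefits: 4 nullable (location, email, grade, title — PK (bonus, hire_date) and explicit NOT NULL columns excluded).
teams: 4 nullable (score, start_date, bonus, level — PK (team_id) and explicit NOT NULL columns excluded).
offices: 6 nullable (budget, grade, notes, office_id, start_date, hours — PK (email, name) and explicit NOT NULL columns excluded).
Total: 4 + 4 + 6 = 14.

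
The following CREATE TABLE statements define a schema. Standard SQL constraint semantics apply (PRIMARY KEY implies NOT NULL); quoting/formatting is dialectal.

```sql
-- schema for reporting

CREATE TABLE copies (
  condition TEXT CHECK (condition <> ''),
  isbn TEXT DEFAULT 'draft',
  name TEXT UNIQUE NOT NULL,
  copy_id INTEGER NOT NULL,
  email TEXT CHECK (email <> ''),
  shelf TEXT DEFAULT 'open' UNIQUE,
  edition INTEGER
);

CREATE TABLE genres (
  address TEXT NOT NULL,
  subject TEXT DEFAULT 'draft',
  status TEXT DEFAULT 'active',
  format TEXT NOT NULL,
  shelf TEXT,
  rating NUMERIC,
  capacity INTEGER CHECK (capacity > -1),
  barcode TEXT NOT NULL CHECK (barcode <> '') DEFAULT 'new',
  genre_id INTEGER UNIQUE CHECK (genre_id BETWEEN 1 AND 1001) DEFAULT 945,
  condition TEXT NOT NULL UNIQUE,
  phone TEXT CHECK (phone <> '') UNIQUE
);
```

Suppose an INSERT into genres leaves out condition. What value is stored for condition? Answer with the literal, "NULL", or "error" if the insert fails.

error

condition has no DEFAULT clause.
Omitting it would insert NULL, but it is declared NOT NULL, so the INSERT fails.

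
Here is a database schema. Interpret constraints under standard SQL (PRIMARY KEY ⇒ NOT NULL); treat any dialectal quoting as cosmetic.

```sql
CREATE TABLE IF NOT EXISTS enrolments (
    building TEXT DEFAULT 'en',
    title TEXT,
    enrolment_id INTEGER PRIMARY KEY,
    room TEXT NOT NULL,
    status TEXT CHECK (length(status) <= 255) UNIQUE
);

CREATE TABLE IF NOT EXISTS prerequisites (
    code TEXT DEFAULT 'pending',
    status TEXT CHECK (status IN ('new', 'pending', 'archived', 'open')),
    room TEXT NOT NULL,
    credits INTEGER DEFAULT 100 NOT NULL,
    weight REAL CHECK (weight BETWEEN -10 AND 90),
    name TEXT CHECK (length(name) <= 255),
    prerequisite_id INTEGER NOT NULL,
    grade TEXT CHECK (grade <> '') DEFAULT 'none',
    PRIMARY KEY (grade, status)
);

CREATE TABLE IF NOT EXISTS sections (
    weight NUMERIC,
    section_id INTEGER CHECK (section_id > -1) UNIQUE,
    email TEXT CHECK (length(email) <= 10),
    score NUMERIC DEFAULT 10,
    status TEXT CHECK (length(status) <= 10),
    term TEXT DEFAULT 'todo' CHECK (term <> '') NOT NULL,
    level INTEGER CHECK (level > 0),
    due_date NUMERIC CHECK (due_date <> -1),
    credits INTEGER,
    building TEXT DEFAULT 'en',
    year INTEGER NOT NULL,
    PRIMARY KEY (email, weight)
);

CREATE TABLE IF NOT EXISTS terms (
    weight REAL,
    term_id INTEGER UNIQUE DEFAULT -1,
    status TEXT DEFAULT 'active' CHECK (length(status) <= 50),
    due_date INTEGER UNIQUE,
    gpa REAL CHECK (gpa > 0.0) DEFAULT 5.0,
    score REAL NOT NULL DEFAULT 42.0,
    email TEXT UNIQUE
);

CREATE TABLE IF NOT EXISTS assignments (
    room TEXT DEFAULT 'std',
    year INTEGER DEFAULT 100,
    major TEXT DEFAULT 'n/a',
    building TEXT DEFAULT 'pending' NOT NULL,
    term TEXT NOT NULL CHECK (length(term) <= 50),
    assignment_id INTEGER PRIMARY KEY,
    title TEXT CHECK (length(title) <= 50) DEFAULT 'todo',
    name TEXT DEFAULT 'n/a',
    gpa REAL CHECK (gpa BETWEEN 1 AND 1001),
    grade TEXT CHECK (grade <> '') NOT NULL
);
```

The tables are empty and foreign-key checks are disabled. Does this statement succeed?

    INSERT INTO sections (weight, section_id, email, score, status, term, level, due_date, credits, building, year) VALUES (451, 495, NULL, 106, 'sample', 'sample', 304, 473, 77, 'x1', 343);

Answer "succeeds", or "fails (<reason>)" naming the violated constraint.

email is explicitly set to NULL, but email is part of the PRIMARY KEY (implied NOT NULL).

fails (NOT NULL on email)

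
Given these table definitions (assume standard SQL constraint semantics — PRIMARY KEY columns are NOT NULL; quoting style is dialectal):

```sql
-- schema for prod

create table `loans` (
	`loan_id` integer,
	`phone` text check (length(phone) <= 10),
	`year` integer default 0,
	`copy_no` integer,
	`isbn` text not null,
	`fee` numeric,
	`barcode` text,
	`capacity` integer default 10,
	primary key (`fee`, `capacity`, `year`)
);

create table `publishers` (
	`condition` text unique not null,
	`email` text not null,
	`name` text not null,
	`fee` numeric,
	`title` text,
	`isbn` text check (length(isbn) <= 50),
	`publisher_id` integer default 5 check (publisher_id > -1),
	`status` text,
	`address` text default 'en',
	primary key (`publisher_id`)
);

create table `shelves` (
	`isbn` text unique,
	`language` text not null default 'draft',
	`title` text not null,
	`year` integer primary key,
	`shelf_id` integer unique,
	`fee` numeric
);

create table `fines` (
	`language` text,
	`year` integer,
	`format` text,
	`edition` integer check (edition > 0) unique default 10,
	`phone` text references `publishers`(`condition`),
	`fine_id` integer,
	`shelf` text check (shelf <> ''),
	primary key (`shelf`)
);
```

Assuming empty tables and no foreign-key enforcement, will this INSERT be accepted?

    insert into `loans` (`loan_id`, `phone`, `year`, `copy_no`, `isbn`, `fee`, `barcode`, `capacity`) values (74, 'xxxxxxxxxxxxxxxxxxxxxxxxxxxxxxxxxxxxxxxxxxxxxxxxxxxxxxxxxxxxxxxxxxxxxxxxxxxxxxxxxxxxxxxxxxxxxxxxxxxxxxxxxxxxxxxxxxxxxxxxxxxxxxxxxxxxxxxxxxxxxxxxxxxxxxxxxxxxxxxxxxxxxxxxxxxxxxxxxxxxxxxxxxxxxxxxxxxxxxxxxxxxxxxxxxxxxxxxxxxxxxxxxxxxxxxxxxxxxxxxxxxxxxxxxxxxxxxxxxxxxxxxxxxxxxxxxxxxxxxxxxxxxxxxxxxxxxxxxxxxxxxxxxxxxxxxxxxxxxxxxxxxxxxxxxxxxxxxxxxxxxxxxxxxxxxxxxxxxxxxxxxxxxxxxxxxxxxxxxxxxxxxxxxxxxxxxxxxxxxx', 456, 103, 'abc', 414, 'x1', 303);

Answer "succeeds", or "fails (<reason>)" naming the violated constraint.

The value 'xxxxxxxxxxxxxxxxxxxxxxxxxxxxxxxxxxxxxxxxxxxxxxxxxxxxxxxxxxxxxxxxxxxxxxxxxxxxxxxxxxxxxxxxxxxxxxxxxxxxxxxxxxxxxxxxxxxxxxxxxxxxxxxxxxxxxxxxxxxxxxxxxxxxxxxxxxxxxxxxxxxxxxxxxxxxxxxxxxxxxxxxxxxxxxxxxxxxxxxxxxxxxxxxxxxxxxxxxxxxxxxxxxxxxxxxxxxxxxxxxxxxxxxxxxxxxxxxxxxxxxxxxxxxxxxxxxxxxxxxxxxxxxxxxxxxxxxxxxxxxxxxxxxxxxxxxxxxxxxxxxxxxxxxxxxxxxxxxxxxxxxxxxxxxxxxxxxxxxxxxxxxxxxxxxxxxxxxxxxxxxxxxxxxxxxxxxxxxxxx' for phone violates CHECK (length(phone) <= 10).

fails (CHECK on phone)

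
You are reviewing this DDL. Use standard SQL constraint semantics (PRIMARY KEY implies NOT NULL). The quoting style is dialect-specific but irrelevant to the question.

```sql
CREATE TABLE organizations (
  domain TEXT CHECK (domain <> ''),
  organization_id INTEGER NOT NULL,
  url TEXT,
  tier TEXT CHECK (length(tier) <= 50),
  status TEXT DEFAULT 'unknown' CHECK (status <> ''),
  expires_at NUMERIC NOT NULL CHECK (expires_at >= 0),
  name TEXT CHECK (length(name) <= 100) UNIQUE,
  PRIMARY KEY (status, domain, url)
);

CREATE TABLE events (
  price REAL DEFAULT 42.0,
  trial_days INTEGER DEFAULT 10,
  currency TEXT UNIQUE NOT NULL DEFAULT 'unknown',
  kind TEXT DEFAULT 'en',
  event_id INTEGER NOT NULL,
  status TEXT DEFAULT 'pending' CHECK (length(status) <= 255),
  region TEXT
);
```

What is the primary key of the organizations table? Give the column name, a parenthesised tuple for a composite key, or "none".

A table-level PRIMARY KEY clause names 3 columns: status, domain, url.
This is a composite key — the combination is unique, not each column individually.

(status, domain, url)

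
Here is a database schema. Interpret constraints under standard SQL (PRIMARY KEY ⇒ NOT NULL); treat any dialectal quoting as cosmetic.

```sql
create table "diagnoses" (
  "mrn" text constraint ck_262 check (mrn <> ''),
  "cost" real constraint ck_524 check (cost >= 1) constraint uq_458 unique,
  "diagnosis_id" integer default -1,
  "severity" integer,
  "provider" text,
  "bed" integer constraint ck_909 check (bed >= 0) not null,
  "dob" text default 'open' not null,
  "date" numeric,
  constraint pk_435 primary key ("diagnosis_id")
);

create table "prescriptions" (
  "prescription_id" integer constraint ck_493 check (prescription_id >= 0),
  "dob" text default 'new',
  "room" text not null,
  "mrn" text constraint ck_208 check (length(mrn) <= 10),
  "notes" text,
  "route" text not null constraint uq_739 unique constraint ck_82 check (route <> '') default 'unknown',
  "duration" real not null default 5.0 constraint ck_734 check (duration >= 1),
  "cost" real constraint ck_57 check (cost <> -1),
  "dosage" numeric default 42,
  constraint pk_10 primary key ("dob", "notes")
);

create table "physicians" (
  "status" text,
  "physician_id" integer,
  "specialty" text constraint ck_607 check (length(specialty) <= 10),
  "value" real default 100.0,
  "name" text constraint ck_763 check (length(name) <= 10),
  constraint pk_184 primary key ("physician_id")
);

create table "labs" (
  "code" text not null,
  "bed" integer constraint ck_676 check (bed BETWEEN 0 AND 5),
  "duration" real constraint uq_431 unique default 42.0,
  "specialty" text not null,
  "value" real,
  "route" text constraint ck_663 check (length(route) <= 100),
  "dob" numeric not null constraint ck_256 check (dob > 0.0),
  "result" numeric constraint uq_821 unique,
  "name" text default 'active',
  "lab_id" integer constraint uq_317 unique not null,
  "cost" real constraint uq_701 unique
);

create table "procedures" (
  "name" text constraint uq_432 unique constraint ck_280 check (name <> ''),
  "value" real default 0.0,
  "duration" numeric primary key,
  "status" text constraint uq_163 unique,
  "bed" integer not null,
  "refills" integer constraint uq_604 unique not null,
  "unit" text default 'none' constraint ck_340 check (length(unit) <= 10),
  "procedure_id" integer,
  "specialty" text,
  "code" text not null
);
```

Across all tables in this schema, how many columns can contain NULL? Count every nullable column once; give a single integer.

diagnoses: 5 nullable (mrn, cost, severity, provider, date — PK (diagnosis_id) and explicit NOT NULL columns excluded).
prescriptions: 4 nullable (prescription_id, mrn, cost, dosage — PK (dob, notes) and explicit NOT NULL columns excluded).
physicians: 4 nullable (status, specialty, value, name — PK (physician_id) and explicit NOT NULL columns excluded).
labs: 7 nullable (bed, duration, value, route, result, name, cost — PK none and explicit NOT NULL columns excluded).
procedures: 6 nullable (name, value, status, unit, procedure_id, specialty — PK (duration) and explicit NOT NULL columns excluded).
Total: 5 + 4 + 4 + 7 + 6 = 26.

26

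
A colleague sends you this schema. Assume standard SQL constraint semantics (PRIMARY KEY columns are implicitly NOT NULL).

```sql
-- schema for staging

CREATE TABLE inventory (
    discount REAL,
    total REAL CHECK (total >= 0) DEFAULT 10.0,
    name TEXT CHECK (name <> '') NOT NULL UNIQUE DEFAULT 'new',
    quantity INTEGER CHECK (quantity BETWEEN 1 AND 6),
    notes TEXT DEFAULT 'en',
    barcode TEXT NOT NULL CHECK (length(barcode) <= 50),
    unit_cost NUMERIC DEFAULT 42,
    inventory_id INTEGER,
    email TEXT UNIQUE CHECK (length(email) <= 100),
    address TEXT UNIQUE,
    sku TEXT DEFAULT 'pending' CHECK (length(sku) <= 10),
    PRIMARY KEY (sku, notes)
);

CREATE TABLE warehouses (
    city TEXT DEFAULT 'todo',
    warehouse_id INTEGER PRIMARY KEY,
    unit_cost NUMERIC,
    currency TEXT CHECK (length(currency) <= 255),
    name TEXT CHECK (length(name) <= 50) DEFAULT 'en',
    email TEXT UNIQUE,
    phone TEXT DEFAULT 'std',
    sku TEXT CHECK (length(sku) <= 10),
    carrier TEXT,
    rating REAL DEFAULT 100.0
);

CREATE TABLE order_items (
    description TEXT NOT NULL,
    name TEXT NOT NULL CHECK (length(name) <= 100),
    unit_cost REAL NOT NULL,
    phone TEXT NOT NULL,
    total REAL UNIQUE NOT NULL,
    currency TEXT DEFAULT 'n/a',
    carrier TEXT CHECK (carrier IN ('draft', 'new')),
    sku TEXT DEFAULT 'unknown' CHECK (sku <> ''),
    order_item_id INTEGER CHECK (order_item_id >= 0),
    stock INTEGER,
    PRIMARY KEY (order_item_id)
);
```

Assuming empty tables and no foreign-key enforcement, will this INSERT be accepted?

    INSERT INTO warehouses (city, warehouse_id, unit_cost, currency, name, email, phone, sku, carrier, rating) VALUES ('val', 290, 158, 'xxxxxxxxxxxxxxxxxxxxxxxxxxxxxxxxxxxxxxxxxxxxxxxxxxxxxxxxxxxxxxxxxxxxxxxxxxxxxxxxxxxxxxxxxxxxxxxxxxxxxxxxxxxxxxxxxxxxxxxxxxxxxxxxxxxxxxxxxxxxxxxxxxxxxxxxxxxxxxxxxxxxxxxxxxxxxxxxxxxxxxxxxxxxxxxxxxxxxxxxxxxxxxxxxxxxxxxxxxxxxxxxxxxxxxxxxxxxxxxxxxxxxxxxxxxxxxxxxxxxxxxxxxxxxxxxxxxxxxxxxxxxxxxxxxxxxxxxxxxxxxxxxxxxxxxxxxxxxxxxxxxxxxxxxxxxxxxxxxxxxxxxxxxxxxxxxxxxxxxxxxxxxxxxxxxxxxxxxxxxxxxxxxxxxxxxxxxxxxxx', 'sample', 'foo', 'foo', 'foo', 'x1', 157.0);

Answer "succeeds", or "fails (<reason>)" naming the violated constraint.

fails (CHECK on currency)

The value 'xxxxxxxxxxxxxxxxxxxxxxxxxxxxxxxxxxxxxxxxxxxxxxxxxxxxxxxxxxxxxxxxxxxxxxxxxxxxxxxxxxxxxxxxxxxxxxxxxxxxxxxxxxxxxxxxxxxxxxxxxxxxxxxxxxxxxxxxxxxxxxxxxxxxxxxxxxxxxxxxxxxxxxxxxxxxxxxxxxxxxxxxxxxxxxxxxxxxxxxxxxxxxxxxxxxxxxxxxxxxxxxxxxxxxxxxxxxxxxxxxxxxxxxxxxxxxxxxxxxxxxxxxxxxxxxxxxxxxxxxxxxxxxxxxxxxxxxxxxxxxxxxxxxxxxxxxxxxxxxxxxxxxxxxxxxxxxxxxxxxxxxxxxxxxxxxxxxxxxxxxxxxxxxxxxxxxxxxxxxxxxxxxxxxxxxxxxxxxxxx' for currency violates CHECK (length(currency) <= 255).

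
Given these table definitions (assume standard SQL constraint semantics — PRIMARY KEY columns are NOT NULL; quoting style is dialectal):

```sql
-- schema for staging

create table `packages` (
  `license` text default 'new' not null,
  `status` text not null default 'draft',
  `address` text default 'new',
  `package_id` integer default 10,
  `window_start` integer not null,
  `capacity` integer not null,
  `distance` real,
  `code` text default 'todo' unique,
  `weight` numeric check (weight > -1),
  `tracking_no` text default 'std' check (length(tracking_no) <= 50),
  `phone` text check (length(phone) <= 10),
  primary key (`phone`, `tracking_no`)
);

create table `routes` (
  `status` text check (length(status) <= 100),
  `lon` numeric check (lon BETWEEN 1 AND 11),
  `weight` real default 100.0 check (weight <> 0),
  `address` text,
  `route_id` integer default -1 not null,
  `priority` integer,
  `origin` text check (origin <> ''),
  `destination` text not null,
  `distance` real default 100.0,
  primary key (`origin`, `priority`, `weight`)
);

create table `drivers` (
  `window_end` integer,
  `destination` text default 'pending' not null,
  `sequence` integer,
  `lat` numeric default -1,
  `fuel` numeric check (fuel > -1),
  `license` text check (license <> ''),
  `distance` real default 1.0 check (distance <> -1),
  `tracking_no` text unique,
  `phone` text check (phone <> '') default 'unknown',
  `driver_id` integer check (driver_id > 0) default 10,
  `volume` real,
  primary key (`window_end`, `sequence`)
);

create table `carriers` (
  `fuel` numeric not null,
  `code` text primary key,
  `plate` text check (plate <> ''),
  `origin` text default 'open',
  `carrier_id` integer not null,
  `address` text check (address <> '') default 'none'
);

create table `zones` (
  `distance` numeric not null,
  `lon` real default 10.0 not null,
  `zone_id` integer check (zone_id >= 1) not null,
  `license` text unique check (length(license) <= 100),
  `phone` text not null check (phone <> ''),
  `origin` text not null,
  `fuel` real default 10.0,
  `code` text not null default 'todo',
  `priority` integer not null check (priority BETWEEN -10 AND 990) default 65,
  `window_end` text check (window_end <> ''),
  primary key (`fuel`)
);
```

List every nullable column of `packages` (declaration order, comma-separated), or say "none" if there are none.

- license: declared NOT NULL → not nullable.
- status: declared NOT NULL → not nullable.
- address: DEFAULT only fills an omitted column; an explicit NULL is still allowed → nullable.
- package_id: DEFAULT only fills an omitted column; an explicit NULL is still allowed → nullable.
- window_start: declared NOT NULL → not nullable.
- capacity: declared NOT NULL → not nullable.
- distance: no NOT NULL constraint applies → nullable.
- code: UNIQUE does not imply NOT NULL → nullable.
- weight: CHECK does not forbid NULL (a CHECK constraint passes when its expression is NULL) → nullable.
- tracking_no: part of the PRIMARY KEY, which implies NOT NULL → not nullable.
- phone: part of the PRIMARY KEY, which implies NOT NULL → not nullable.

address, package_id, distance, code, weight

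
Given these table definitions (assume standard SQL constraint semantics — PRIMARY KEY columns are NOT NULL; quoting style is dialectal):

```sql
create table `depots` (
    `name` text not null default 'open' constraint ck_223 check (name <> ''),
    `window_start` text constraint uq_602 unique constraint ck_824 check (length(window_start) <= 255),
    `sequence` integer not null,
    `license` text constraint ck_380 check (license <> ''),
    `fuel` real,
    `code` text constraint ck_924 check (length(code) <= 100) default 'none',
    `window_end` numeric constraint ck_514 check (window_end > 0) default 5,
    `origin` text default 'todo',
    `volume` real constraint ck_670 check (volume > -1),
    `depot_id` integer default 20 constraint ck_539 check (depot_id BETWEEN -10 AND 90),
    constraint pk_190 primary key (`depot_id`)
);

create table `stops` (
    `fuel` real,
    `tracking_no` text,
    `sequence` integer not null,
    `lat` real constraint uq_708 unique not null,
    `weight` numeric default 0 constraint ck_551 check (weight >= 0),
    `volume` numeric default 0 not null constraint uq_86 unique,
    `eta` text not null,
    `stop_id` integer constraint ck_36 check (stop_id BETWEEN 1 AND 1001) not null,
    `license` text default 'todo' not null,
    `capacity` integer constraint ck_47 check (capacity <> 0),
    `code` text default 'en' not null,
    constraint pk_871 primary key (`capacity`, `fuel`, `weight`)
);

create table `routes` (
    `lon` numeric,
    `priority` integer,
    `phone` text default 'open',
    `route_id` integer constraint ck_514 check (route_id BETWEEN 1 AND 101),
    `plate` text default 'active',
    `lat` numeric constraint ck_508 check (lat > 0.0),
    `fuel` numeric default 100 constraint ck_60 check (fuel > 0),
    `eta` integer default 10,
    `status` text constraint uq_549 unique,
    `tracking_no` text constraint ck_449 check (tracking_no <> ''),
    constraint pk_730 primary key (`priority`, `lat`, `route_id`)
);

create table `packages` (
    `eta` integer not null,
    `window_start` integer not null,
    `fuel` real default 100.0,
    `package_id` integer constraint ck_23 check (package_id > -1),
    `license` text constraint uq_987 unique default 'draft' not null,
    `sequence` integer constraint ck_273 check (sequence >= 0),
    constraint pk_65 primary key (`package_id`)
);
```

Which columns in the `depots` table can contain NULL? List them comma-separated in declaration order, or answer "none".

window_start, license, fuel, code, window_end, origin, volume

- name: declared NOT NULL → not nullable.
- window_start: CHECK does not forbid NULL (a CHECK constraint passes when its expression is NULL) → nullable.
- sequence: declared NOT NULL → not nullable.
- license: CHECK does not forbid NULL (a CHECK constraint passes when its expression is NULL) → nullable.
- fuel: no NOT NULL constraint applies → nullable.
- code: CHECK does not forbid NULL (a CHECK constraint passes when its expression is NULL) → nullable.
- window_end: CHECK does not forbid NULL (a CHECK constraint passes when its expression is NULL) → nullable.
- origin: DEFAULT only fills an omitted column; an explicit NULL is still allowed → nullable.
- volume: CHECK does not forbid NULL (a CHECK constraint passes when its expression is NULL) → nullable.
- depot_id: part of the PRIMARY KEY, which implies NOT NULL → not nullable.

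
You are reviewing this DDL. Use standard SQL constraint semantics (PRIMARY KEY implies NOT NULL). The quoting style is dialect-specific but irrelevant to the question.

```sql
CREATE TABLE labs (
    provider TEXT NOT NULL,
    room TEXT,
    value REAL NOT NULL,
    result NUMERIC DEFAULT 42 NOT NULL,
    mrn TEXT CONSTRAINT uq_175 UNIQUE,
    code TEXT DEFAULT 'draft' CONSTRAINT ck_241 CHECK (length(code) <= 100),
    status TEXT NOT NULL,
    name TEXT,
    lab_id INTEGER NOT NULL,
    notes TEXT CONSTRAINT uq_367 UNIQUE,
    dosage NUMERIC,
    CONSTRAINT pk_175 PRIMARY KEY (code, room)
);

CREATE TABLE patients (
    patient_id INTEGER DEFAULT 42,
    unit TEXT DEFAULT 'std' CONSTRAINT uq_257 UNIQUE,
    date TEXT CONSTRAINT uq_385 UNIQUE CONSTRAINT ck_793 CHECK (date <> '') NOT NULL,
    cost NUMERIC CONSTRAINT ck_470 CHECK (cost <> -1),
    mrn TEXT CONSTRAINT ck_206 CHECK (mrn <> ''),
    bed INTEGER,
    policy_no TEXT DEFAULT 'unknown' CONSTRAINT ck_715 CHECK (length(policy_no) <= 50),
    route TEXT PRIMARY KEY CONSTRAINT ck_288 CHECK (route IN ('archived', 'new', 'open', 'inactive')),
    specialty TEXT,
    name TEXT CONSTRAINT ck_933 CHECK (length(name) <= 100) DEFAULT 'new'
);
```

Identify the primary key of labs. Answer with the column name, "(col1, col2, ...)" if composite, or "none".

A table-level PRIMARY KEY clause names 2 columns: code, room.
This is a composite key — the combination is unique, not each column individually.

(code, room)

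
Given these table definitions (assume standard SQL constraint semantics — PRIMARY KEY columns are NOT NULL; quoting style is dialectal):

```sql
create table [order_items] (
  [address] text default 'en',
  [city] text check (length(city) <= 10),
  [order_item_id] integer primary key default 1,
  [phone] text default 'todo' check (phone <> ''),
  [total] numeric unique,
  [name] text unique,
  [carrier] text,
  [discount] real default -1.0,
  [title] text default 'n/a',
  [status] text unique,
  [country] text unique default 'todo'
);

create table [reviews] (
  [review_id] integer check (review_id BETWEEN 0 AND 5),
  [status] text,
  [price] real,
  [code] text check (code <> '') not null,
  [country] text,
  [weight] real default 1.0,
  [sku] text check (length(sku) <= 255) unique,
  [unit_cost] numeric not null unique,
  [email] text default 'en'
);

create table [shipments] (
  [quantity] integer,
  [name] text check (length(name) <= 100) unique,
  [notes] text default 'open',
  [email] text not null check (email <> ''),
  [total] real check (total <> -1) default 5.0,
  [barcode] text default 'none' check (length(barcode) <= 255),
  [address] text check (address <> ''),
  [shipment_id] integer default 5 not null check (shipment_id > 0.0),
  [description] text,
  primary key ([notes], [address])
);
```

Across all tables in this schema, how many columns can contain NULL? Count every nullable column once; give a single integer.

order_items: 10 nullable (address, city, phone, total, name, carrier, discount, title, status, country — PK (order_item_id) and explicit NOT NULL columns excluded).
reviews: 7 nullable (review_id, status, price, country, weight, sku, email — PK none and explicit NOT NULL columns excluded).
shipments: 5 nullable (quantity, name, total, barcode, description — PK (notes, address) and explicit NOT NULL columns excluded).
Total: 10 + 7 + 5 = 22.

22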